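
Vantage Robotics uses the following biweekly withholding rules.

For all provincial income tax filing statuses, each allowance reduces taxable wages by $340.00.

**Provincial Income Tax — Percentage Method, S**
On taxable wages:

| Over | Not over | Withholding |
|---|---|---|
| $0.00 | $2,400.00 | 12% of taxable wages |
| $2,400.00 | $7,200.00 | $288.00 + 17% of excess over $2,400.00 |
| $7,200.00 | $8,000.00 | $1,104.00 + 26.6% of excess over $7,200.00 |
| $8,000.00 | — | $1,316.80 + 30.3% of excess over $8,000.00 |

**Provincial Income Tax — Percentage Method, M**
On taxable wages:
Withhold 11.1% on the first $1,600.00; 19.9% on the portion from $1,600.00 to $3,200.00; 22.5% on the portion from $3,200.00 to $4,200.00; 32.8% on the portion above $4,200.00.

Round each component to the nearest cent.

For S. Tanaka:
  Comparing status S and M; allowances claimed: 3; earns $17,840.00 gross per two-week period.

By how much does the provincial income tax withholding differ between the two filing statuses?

$871.10

Provincial Income Tax (S): taxable = $17,840.00 − 3×$340.00 = $16,820.00
  $1,316.80 + 30.3% × ($16,820.00 − $8,000.00) = $1,316.80 + 30.3% × $8,820.00 = $3,989.26
Provincial Income Tax (M): taxable = $17,840.00 − 3×$340.00 = $16,820.00
  $721.00 + 32.8% × ($16,820.00 − $4,200.00) = $721.00 + 32.8% × $12,620.00 = $4,860.36
Difference: |$3,989.26 − $4,860.36| = $871.10 (higher under M)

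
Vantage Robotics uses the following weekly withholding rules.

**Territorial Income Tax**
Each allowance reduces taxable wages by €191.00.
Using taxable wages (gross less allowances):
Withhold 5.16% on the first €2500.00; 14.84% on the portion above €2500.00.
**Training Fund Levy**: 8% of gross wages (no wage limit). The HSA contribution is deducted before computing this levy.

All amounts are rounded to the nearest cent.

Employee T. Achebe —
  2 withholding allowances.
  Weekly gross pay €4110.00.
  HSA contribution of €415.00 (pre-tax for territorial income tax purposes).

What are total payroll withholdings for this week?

Territorial Income Tax: taxable = €4110.00 − €415.00 − 2×€191.00 = €3313.00
  €129.00 + 14.84% × (€3313.00 − €2500.00) = €129.00 + 14.84% × €813.00 = €249.65
Training Fund Levy: 8% × €3695.00 = €295.60
Total: €249.65 + €295.60 = €545.25

€545.25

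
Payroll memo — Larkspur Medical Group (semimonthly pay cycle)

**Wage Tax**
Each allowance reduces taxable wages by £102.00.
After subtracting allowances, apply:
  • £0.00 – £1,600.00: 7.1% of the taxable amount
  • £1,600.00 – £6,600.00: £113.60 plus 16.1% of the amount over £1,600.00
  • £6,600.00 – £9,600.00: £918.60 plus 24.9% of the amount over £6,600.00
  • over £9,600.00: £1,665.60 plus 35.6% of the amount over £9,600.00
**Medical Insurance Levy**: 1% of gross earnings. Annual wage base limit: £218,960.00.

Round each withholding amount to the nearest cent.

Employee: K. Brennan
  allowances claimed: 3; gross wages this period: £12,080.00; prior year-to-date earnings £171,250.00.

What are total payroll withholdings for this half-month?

Wage Tax: taxable = £12,080.00 − 3×£102.00 = £11,774.00
  £1,665.60 + 35.6% × (£11,774.00 − £9,600.00) = £1,665.60 + 35.6% × £2,174.00 = £2,439.54
Medical Insurance Levy: 1% × £12,080.00 = £120.80
Total: £2,439.54 + £120.80 = £2,560.34

£2,560.34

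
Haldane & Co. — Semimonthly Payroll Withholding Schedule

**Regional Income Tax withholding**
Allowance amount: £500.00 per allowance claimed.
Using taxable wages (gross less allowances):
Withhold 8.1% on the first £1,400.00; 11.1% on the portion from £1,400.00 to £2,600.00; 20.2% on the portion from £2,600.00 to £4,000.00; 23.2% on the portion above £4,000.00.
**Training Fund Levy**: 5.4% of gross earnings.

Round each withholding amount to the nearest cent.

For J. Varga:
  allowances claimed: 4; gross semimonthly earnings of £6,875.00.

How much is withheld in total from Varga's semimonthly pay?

£1,103.65

Regional Income Tax: taxable = £6,875.00 − 4×£500.00 = £4,875.00
  £529.40 + 23.2% × (£4,875.00 − £4,000.00) = £529.40 + 23.2% × £875.00 = £732.40
Training Fund Levy: 5.4% × £6,875.00 = £371.25
Total: £732.40 + £371.25 = £1,103.65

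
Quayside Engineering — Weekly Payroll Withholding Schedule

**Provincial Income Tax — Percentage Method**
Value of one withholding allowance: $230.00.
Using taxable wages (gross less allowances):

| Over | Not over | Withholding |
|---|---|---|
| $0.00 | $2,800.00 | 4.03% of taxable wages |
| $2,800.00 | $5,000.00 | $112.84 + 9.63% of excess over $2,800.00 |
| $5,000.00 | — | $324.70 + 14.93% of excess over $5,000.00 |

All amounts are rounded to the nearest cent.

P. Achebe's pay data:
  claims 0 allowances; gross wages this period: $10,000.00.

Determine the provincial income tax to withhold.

Provincial Income Tax: taxable = $10,000.00
  $324.70 + 14.93% × ($10,000.00 − $5,000.00) = $324.70 + 14.93% × $5,000.00 = $1,071.20

$1,071.20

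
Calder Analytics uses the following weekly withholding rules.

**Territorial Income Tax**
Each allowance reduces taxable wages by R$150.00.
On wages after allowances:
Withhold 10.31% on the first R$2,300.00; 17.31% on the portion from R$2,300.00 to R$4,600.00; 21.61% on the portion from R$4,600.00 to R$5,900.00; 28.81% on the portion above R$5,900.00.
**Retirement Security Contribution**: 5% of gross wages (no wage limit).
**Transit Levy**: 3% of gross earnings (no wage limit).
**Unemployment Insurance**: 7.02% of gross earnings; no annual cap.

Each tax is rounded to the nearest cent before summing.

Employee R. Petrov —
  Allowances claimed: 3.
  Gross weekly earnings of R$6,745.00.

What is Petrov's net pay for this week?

Territorial Income Tax: taxable = R$6,745.00 − 3×R$150.00 = R$6,295.00
  R$916.19 + 28.81% × (R$6,295.00 − R$5,900.00) = R$916.19 + 28.81% × R$395.00 = R$1,029.99
Retirement Security Contribution: 5% × R$6,745.00 = R$337.25
Transit Levy: 3% × R$6,745.00 = R$202.35
Unemployment Insurance: 7.02% × R$6,745.00 = R$473.50
Total withheld: R$1,029.99 + R$337.25 + R$202.35 + R$473.50 = R$2,043.09
Net pay: R$6,745.00 − R$2,043.09 = R$4,701.91

R$4,701.91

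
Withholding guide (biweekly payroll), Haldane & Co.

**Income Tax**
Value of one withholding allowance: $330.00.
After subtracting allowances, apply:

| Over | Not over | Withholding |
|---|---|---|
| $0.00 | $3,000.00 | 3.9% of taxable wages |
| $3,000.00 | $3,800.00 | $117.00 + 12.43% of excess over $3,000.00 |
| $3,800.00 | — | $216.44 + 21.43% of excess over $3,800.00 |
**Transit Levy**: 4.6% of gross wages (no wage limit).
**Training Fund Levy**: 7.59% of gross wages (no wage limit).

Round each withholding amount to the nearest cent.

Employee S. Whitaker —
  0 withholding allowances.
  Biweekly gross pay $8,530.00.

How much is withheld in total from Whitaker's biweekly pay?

$2,269.89

Income Tax: taxable = $8,530.00
  $216.44 + 21.43% × ($8,530.00 − $3,800.00) = $216.44 + 21.43% × $4,730.00 = $1,230.08
Transit Levy: 4.6% × $8,530.00 = $392.38
Training Fund Levy: 7.59% × $8,530.00 = $647.43
Total: $1,230.08 + $392.38 + $647.43 = $2,269.89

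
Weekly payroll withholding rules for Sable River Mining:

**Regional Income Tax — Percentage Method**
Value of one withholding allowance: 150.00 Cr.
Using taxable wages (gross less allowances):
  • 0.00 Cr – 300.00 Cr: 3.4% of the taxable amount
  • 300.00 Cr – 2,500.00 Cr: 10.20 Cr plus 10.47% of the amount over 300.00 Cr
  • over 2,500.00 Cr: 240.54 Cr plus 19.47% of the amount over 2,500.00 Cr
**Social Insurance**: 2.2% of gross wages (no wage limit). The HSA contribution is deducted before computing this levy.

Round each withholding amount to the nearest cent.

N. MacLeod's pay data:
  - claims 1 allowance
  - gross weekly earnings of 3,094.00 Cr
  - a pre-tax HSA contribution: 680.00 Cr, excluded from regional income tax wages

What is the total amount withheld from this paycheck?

268.94 Cr

Regional Income Tax: taxable = 3,094.00 Cr − 680.00 Cr − 1×150.00 Cr = 2,264.00 Cr
  10.20 Cr + 10.47% × (2,264.00 Cr − 300.00 Cr) = 10.20 Cr + 10.47% × 1,964.00 Cr = 215.83 Cr
Social Insurance: 2.2% × 2,414.00 Cr = 53.11 Cr
Total: 215.83 Cr + 53.11 Cr = 268.94 Cr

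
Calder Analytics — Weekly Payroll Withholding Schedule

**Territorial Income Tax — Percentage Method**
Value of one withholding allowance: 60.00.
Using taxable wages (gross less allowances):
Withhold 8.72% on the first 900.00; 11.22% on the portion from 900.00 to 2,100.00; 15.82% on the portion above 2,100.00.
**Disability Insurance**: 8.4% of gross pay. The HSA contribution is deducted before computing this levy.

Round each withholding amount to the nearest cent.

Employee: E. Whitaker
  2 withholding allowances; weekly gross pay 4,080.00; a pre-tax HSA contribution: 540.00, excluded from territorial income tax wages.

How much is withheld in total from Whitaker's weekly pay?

719.30

Territorial Income Tax: taxable = 4,080.00 − 540.00 − 2×60.00 = 3,420.00
  213.12 + 15.82% × (3,420.00 − 2,100.00) = 213.12 + 15.82% × 1,320.00 = 421.94
Disability Insurance: 8.4% × 3,540.00 = 297.36
Total: 421.94 + 297.36 = 719.30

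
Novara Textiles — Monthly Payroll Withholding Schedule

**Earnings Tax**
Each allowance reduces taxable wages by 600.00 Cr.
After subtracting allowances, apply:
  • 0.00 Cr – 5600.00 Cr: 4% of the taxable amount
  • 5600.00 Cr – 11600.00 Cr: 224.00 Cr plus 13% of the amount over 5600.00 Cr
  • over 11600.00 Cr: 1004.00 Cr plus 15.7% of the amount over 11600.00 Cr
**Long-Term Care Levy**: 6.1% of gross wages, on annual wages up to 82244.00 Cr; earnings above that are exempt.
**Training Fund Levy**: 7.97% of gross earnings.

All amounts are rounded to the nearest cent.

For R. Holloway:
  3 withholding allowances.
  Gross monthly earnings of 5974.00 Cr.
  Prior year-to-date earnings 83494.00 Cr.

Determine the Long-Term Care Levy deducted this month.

0.00 Cr

Long-Term Care Levy: YTD 83494.00 Cr ≥ cap 82244.00 Cr → 0.00 Cr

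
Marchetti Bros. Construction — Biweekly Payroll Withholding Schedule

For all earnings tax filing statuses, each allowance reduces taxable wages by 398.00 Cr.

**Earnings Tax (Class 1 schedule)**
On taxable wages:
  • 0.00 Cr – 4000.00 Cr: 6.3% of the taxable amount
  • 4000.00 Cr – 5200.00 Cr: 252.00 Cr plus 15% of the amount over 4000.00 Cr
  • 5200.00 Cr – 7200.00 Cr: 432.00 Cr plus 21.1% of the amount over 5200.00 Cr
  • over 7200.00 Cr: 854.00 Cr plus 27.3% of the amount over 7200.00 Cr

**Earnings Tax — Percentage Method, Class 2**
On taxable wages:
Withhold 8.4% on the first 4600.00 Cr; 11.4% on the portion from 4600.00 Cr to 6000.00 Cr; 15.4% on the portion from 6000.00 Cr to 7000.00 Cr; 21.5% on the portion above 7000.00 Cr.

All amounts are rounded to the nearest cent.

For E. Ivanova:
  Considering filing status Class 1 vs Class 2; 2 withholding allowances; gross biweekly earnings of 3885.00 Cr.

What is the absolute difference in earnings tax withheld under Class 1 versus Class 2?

Earnings Tax (Class 1): taxable = 3885.00 Cr − 2×398.00 Cr = 3089.00 Cr
  6.3% × 3089.00 Cr = 194.61 Cr
Earnings Tax (Class 2): taxable = 3885.00 Cr − 2×398.00 Cr = 3089.00 Cr
  8.4% × 3089.00 Cr = 259.48 Cr
Difference: |194.61 Cr − 259.48 Cr| = 64.87 Cr (higher under Class 2)

64.87 Cr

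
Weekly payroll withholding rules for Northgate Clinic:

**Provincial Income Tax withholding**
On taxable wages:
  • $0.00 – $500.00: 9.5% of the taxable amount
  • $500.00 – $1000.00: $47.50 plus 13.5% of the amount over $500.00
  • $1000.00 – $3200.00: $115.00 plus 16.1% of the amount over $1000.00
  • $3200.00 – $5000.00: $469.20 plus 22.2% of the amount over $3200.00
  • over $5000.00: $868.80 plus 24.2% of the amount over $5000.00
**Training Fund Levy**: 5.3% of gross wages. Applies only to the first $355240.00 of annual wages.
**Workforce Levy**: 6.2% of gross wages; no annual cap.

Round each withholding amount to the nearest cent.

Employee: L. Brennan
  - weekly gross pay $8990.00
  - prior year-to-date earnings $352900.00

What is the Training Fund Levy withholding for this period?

Training Fund Levy: cap $355240.00 − YTD $352900.00 = $2340.00 subject; 5.3% × $2340.00 = $124.02

$124.02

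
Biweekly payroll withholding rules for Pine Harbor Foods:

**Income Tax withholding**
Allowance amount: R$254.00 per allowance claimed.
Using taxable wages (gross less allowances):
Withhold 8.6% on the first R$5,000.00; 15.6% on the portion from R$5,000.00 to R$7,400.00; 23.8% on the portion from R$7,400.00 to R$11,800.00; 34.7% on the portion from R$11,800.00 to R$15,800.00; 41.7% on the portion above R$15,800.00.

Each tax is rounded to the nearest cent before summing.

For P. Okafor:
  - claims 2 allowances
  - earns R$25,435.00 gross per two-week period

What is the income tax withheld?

Income Tax: taxable = R$25,435.00 − 2×R$254.00 = R$24,927.00
  R$3,239.60 + 41.7% × (R$24,927.00 − R$15,800.00) = R$3,239.60 + 41.7% × R$9,127.00 = R$7,045.56

R$7,045.56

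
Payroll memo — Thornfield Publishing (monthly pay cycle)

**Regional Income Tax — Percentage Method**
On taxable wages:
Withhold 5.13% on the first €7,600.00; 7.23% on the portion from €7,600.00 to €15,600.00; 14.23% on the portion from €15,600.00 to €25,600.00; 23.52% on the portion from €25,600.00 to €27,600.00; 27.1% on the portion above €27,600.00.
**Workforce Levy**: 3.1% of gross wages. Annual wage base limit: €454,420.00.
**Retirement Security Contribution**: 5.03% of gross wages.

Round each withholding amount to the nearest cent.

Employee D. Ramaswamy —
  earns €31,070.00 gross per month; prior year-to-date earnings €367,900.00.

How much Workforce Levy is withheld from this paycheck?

Workforce Levy: 3.1% × €31,070.00 = €963.17

€963.17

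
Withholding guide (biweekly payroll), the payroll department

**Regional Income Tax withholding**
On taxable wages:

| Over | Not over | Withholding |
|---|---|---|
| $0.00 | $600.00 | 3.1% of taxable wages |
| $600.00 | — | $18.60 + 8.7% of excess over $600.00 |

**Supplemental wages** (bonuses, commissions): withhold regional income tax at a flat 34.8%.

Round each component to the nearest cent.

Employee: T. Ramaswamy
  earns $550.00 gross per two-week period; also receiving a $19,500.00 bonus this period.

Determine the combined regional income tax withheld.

Regional Income Tax: taxable = $550.00
  3.1% × $550.00 = $17.05
Supplemental (34.8% flat on bonus): 34.8% × $19,500.00 = $6,786.00
Total regional income tax: $17.05 + $6,786.00 = $6,803.05

$6,803.05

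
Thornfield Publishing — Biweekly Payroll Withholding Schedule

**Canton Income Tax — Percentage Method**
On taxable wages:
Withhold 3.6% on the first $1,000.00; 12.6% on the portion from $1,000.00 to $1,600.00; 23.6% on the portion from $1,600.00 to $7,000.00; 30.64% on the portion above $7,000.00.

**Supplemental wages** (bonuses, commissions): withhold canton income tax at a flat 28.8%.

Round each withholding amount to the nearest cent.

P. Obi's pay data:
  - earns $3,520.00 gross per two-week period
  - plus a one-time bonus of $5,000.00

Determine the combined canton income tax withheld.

Canton Income Tax: taxable = $3,520.00
  $111.60 + 23.6% × ($3,520.00 − $1,600.00) = $111.60 + 23.6% × $1,920.00 = $564.72
Supplemental (28.8% flat on bonus): 28.8% × $5,000.00 = $1,440.00
Total canton income tax: $564.72 + $1,440.00 = $2,004.72

$2,004.72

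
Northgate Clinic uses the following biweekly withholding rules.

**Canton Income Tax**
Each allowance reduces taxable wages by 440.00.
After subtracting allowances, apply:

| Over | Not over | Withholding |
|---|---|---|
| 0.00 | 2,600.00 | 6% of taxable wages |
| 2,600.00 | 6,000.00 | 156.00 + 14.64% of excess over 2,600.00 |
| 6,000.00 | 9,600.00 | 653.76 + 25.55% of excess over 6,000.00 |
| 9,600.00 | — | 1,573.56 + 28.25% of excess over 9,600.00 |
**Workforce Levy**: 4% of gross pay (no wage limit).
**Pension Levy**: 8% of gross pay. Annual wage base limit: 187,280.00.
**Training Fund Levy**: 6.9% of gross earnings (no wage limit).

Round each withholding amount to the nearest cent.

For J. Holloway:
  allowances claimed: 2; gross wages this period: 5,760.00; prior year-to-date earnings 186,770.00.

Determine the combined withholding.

Canton Income Tax: taxable = 5,760.00 − 2×440.00 = 4,880.00
  156.00 + 14.64% × (4,880.00 − 2,600.00) = 156.00 + 14.64% × 2,280.00 = 489.79
Workforce Levy: 4% × 5,760.00 = 230.40
Pension Levy: cap 187,280.00 − YTD 186,770.00 = 510.00 subject; 8% × 510.00 = 40.80
Training Fund Levy: 6.9% × 5,760.00 = 397.44
Total: 489.79 + 230.40 + 40.80 + 397.44 = 1,158.43

1,158.43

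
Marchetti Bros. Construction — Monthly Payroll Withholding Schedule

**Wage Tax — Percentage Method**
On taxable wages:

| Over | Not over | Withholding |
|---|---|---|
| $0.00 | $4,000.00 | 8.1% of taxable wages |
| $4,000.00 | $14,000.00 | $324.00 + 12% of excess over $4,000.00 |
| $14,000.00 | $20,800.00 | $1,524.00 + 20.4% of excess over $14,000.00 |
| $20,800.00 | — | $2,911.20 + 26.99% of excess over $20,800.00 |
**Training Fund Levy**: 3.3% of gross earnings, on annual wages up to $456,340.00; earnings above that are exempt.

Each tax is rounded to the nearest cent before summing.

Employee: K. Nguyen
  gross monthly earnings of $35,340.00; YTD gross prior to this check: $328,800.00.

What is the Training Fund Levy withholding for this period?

$1,166.22

Training Fund Levy: 3.3% × $35,340.00 = $1,166.22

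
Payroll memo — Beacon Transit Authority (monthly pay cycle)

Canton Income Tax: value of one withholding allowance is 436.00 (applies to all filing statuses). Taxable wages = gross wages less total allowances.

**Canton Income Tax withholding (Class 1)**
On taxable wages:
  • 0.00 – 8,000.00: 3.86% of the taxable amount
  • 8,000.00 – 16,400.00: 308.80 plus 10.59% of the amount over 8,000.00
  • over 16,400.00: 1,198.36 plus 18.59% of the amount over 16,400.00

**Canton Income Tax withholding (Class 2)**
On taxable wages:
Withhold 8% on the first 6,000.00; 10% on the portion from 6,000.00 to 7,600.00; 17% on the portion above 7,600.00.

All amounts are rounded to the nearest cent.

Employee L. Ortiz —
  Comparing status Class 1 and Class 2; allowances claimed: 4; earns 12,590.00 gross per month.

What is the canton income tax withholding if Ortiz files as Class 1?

610.19

Canton Income Tax (Class 1): taxable = 12,590.00 − 4×436.00 = 10,846.00
  308.80 + 10.59% × (10,846.00 − 8,000.00) = 308.80 + 10.59% × 2,846.00 = 610.19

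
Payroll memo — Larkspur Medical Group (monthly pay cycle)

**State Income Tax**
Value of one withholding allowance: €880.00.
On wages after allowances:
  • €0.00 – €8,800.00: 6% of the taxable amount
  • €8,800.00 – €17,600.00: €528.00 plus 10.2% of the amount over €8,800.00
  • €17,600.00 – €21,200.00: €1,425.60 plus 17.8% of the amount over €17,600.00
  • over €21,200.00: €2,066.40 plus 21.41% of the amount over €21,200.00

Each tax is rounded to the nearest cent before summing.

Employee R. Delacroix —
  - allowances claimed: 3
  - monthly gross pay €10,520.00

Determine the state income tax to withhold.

€472.80

State Income Tax: taxable = €10,520.00 − 3×€880.00 = €7,880.00
  6% × €7,880.00 = €472.80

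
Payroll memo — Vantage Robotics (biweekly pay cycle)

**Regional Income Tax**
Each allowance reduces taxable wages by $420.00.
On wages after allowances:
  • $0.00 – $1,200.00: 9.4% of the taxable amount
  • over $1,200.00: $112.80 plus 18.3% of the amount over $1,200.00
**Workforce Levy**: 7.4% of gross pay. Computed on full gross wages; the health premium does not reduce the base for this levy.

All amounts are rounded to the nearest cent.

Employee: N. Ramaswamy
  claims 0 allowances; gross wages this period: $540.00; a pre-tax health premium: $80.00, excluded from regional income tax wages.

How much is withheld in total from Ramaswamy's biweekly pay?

$83.20

Regional Income Tax: taxable = $540.00 − $80.00 = $460.00
  9.4% × $460.00 = $43.24
Workforce Levy: 7.4% × $540.00 = $39.96
Total: $43.24 + $39.96 = $83.20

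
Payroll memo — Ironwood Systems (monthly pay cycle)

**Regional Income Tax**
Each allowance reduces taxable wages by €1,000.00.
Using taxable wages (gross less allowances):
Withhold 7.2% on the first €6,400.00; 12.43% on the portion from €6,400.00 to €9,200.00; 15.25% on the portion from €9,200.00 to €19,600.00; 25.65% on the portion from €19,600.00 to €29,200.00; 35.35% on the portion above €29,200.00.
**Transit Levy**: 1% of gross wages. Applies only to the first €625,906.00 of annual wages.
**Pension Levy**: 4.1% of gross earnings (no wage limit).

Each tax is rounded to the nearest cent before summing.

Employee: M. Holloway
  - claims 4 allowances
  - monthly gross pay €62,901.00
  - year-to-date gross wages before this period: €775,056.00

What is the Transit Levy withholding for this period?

€0.00

Transit Levy: YTD €775,056.00 ≥ cap €625,906.00 → €0.00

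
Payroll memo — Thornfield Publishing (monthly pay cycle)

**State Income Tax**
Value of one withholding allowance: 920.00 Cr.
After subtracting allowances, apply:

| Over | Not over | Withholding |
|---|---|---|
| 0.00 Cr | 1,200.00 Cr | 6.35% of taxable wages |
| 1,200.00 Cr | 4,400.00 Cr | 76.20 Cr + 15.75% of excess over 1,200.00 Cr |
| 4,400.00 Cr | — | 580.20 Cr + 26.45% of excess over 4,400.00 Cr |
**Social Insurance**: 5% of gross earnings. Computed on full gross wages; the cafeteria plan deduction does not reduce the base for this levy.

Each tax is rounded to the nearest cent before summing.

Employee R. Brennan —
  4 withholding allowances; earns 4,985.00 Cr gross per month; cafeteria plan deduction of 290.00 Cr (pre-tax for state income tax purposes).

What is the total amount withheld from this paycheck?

State Income Tax: taxable = 4,985.00 Cr − 290.00 Cr − 4×920.00 Cr = 1,015.00 Cr
  6.35% × 1,015.00 Cr = 64.45 Cr
Social Insurance: 5% × 4,985.00 Cr = 249.25 Cr
Total: 64.45 Cr + 249.25 Cr = 313.70 Cr

313.70 Cr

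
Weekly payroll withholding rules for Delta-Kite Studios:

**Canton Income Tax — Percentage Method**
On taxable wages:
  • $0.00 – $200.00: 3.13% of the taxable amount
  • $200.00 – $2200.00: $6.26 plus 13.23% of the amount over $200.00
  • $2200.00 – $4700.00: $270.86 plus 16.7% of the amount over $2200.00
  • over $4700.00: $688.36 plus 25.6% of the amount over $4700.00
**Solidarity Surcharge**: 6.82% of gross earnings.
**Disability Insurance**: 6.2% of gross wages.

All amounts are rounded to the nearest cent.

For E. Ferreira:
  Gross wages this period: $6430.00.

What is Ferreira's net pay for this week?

Canton Income Tax: taxable = $6430.00
  $688.36 + 25.6% × ($6430.00 − $4700.00) = $688.36 + 25.6% × $1730.00 = $1131.24
Solidarity Surcharge: 6.82% × $6430.00 = $438.53
Disability Insurance: 6.2% × $6430.00 = $398.66
Total withheld: $1131.24 + $438.53 + $398.66 = $1968.43
Net pay: $6430.00 − $1968.43 = $4461.57

$4461.57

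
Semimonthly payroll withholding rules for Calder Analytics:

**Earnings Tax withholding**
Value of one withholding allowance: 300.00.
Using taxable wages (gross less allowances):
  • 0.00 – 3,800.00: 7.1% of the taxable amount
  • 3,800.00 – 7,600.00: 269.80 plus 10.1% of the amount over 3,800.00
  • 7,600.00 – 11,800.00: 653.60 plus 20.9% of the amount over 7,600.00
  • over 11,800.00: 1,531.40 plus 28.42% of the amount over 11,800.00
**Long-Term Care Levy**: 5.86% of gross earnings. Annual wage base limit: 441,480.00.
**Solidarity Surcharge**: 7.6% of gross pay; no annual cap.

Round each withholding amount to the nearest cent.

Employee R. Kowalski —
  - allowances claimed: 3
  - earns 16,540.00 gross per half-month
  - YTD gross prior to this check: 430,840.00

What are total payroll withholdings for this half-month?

Earnings Tax: taxable = 16,540.00 − 3×300.00 = 15,640.00
  1,531.40 + 28.42% × (15,640.00 − 11,800.00) = 1,531.40 + 28.42% × 3,840.00 = 2,622.73
Long-Term Care Levy: cap 441,480.00 − YTD 430,840.00 = 10,640.00 subject; 5.86% × 10,640.00 = 623.50
Solidarity Surcharge: 7.6% × 16,540.00 = 1,257.04
Total: 2,622.73 + 623.50 + 1,257.04 = 4,503.27

4,503.27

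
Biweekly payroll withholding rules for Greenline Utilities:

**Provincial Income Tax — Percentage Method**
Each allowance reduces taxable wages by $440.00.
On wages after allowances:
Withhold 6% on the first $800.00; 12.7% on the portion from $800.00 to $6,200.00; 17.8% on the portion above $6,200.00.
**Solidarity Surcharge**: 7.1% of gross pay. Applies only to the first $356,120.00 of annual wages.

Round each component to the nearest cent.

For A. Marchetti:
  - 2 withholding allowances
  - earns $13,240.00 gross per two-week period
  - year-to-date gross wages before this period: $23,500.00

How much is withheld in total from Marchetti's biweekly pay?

$2,770.32

Provincial Income Tax: taxable = $13,240.00 − 2×$440.00 = $12,360.00
  $733.80 + 17.8% × ($12,360.00 − $6,200.00) = $733.80 + 17.8% × $6,160.00 = $1,830.28
Solidarity Surcharge: 7.1% × $13,240.00 = $940.04
Total: $1,830.28 + $940.04 = $2,770.32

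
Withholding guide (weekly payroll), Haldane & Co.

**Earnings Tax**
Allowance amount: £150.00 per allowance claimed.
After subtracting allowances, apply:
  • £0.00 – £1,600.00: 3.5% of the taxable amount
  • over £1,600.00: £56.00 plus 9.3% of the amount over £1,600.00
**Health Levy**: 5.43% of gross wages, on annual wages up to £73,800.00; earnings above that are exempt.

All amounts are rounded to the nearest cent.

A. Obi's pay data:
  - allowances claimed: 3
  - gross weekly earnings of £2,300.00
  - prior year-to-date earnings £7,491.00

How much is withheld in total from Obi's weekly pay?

Earnings Tax: taxable = £2,300.00 − 3×£150.00 = £1,850.00
  £56.00 + 9.3% × (£1,850.00 − £1,600.00) = £56.00 + 9.3% × £250.00 = £79.25
Health Levy: 5.43% × £2,300.00 = £124.89
Total: £79.25 + £124.89 = £204.14

£204.14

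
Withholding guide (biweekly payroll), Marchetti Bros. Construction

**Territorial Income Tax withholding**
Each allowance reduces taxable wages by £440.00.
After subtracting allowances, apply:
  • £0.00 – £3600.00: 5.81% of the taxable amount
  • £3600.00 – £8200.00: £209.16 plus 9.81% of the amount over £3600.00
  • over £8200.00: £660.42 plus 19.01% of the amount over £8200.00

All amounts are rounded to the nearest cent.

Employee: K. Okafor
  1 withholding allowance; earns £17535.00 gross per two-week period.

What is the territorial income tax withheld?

Territorial Income Tax: taxable = £17535.00 − 1×£440.00 = £17095.00
  £660.42 + 19.01% × (£17095.00 − £8200.00) = £660.42 + 19.01% × £8895.00 = £2351.36

£2351.36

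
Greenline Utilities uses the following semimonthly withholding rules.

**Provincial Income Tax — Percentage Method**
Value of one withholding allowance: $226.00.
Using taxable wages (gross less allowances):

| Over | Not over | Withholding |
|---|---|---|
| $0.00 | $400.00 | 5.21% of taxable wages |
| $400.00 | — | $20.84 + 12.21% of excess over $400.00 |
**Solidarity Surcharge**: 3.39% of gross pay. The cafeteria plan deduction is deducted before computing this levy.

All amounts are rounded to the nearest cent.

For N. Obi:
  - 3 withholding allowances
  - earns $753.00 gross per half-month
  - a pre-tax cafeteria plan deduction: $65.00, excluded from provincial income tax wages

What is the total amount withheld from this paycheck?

$23.84

Provincial Income Tax: taxable = $753.00 − $65.00 − 3×$226.00 = $10.00
  5.21% × $10.00 = $0.52
Solidarity Surcharge: 3.39% × $688.00 = $23.32
Total: $0.52 + $23.32 = $23.84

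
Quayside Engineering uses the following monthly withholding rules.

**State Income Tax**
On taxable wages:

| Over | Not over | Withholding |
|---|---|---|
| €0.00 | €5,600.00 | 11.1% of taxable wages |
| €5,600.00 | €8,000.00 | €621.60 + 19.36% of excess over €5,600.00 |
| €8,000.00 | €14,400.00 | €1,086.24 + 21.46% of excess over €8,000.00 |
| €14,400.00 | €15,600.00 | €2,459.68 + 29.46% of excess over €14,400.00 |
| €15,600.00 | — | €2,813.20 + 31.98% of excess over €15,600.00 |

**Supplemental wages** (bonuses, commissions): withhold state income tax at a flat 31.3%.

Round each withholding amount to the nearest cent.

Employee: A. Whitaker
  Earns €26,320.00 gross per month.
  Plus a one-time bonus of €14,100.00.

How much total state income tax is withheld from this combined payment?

€10,654.76

State Income Tax: taxable = €26,320.00
  €2,813.20 + 31.98% × (€26,320.00 − €15,600.00) = €2,813.20 + 31.98% × €10,720.00 = €6,241.46
Supplemental (31.3% flat on bonus): 31.3% × €14,100.00 = €4,413.30
Total state income tax: €6,241.46 + €4,413.30 = €10,654.76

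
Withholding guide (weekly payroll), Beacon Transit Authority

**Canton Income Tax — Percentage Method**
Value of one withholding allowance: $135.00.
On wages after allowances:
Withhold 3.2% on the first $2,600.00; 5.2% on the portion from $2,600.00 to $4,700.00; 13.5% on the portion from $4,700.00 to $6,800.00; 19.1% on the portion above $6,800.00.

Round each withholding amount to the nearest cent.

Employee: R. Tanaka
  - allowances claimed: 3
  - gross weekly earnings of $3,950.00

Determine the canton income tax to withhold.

$132.34

Canton Income Tax: taxable = $3,950.00 − 3×$135.00 = $3,545.00
  $83.20 + 5.2% × ($3,545.00 − $2,600.00) = $83.20 + 5.2% × $945.00 = $132.34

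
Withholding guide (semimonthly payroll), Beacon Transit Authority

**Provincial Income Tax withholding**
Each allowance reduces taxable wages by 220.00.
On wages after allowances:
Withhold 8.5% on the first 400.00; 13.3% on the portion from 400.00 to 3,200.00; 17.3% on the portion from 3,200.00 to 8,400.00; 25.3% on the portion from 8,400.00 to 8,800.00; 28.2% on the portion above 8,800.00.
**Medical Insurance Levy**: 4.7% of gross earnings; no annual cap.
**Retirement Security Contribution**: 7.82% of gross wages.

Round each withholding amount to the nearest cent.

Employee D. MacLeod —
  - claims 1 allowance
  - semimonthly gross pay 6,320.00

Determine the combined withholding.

1,699.36

Provincial Income Tax: taxable = 6,320.00 − 1×220.00 = 6,100.00
  406.40 + 17.3% × (6,100.00 − 3,200.00) = 406.40 + 17.3% × 2,900.00 = 908.10
Medical Insurance Levy: 4.7% × 6,320.00 = 297.04
Retirement Security Contribution: 7.82% × 6,320.00 = 494.22
Total: 908.10 + 297.04 + 494.22 = 1,699.36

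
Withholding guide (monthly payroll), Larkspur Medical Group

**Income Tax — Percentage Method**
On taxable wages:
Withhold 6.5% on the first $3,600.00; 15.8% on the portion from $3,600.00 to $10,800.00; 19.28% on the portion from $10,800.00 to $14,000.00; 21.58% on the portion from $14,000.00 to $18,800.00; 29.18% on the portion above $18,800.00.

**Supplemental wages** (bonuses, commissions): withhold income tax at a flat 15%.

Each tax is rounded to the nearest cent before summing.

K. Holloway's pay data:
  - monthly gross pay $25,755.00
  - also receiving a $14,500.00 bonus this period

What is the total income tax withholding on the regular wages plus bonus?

$7,228.87

Income Tax: taxable = $25,755.00
  $3,024.40 + 29.18% × ($25,755.00 − $18,800.00) = $3,024.40 + 29.18% × $6,955.00 = $5,053.87
Supplemental (15% flat on bonus): 15% × $14,500.00 = $2,175.00
Total income tax: $5,053.87 + $2,175.00 = $7,228.87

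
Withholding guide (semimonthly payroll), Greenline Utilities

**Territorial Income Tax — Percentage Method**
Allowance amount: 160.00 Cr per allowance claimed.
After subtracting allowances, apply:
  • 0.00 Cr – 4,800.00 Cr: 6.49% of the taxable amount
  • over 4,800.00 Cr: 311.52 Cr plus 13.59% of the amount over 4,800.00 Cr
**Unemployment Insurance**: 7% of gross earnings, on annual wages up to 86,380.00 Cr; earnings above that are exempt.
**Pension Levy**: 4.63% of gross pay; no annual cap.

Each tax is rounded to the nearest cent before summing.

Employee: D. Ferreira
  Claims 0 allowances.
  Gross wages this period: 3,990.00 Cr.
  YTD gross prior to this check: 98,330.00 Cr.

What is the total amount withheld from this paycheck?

443.69 Cr

Territorial Income Tax: taxable = 3,990.00 Cr
  6.49% × 3,990.00 Cr = 258.95 Cr
Unemployment Insurance: YTD 98,330.00 Cr ≥ cap 86,380.00 Cr → 0.00 Cr
Pension Levy: 4.63% × 3,990.00 Cr = 184.74 Cr
Total: 258.95 Cr + 0.00 Cr + 184.74 Cr = 443.69 Cr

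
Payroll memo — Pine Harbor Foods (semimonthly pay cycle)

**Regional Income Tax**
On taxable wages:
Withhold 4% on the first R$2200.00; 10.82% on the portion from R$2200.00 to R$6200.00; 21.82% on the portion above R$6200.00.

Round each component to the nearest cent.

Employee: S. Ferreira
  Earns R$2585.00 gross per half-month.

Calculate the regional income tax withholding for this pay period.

R$129.66

Regional Income Tax: taxable = R$2585.00
  R$88.00 + 10.82% × (R$2585.00 − R$2200.00) = R$88.00 + 10.82% × R$385.00 = R$129.66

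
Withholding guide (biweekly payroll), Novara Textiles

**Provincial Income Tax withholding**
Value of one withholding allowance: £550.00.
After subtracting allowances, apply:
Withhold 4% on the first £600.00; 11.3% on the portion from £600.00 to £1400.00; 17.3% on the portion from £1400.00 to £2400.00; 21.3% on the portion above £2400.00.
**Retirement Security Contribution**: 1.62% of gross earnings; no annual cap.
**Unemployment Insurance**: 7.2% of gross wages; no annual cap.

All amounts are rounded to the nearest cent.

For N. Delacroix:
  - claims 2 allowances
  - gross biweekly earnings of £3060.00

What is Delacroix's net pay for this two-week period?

£2578.83

Provincial Income Tax: taxable = £3060.00 − 2×£550.00 = £1960.00
  £114.40 + 17.3% × (£1960.00 − £1400.00) = £114.40 + 17.3% × £560.00 = £211.28
Retirement Security Contribution: 1.62% × £3060.00 = £49.57
Unemployment Insurance: 7.2% × £3060.00 = £220.32
Total withheld: £211.28 + £49.57 + £220.32 = £481.17
Net pay: £3060.00 − £481.17 = £2578.83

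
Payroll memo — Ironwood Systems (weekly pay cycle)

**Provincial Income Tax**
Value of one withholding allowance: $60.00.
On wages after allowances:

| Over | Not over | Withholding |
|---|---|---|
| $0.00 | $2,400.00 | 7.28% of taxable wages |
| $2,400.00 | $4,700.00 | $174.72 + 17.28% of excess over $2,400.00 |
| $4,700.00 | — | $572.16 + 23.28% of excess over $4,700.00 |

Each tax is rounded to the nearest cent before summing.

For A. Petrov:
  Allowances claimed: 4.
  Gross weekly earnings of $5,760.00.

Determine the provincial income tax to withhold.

Provincial Income Tax: taxable = $5,760.00 − 4×$60.00 = $5,520.00
  $572.16 + 23.28% × ($5,520.00 − $4,700.00) = $572.16 + 23.28% × $820.00 = $763.06

$763.06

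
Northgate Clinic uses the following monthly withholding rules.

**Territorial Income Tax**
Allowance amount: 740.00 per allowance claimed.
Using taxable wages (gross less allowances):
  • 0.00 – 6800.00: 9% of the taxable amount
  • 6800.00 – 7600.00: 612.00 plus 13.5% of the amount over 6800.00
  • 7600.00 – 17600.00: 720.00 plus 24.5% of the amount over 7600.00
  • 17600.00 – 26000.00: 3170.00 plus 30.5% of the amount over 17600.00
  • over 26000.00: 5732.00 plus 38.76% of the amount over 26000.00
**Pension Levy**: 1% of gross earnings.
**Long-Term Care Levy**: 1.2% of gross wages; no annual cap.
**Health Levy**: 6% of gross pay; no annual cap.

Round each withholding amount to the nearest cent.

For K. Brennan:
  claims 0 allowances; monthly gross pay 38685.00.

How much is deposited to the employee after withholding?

Territorial Income Tax: taxable = 38685.00
  5732.00 + 38.76% × (38685.00 − 26000.00) = 5732.00 + 38.76% × 12685.00 = 10648.71
Pension Levy: 1% × 38685.00 = 386.85
Long-Term Care Levy: 1.2% × 38685.00 = 464.22
Health Levy: 6% × 38685.00 = 2321.10
Total withheld: 10648.71 + 386.85 + 464.22 + 2321.10 = 13820.88
Net pay: 38685.00 − 13820.88 = 24864.12

24864.12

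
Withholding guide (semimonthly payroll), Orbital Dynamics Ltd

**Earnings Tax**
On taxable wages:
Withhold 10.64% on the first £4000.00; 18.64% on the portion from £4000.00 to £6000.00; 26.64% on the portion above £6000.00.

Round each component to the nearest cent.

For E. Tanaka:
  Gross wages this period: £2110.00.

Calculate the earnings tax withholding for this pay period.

Earnings Tax: taxable = £2110.00
  10.64% × £2110.00 = £224.50

£224.50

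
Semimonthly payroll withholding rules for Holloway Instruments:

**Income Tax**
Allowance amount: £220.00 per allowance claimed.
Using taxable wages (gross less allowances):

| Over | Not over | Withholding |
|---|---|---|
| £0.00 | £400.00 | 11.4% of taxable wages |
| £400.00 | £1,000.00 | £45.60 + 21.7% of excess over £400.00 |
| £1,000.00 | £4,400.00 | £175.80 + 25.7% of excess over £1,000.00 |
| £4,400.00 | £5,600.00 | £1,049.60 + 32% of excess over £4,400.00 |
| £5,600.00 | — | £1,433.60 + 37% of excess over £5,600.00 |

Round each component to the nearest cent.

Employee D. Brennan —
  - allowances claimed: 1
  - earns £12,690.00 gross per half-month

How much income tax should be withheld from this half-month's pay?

£3,975.50

Income Tax: taxable = £12,690.00 − 1×£220.00 = £12,470.00
  £1,433.60 + 37% × (£12,470.00 − £5,600.00) = £1,433.60 + 37% × £6,870.00 = £3,975.50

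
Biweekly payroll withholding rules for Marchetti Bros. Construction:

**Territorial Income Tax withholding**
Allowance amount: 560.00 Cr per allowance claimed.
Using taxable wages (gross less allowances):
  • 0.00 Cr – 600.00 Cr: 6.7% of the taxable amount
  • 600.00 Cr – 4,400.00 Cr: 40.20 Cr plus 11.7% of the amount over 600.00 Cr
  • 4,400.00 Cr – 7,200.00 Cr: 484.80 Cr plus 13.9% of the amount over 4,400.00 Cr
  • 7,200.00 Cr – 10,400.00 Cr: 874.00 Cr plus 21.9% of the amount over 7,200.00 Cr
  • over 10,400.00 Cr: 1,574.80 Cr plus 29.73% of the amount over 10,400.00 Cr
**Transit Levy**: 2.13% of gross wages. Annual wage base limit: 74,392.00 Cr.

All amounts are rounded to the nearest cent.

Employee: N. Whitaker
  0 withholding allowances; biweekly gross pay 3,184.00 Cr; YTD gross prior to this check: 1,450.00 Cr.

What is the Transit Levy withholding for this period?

Transit Levy: 2.13% × 3,184.00 Cr = 67.82 Cr

67.82 Cr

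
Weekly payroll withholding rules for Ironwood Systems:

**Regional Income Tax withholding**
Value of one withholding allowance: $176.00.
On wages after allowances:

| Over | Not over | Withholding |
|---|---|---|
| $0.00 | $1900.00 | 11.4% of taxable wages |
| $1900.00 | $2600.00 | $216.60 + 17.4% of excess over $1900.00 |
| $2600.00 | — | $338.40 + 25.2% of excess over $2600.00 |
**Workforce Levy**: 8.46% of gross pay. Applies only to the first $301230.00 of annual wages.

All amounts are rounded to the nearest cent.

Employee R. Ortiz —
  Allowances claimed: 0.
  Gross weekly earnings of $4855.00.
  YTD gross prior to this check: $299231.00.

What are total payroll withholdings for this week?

$1075.78

Regional Income Tax: taxable = $4855.00
  $338.40 + 25.2% × ($4855.00 − $2600.00) = $338.40 + 25.2% × $2255.00 = $906.66
Workforce Levy: cap $301230.00 − YTD $299231.00 = $1999.00 subject; 8.46% × $1999.00 = $169.12
Total: $906.66 + $169.12 = $1075.78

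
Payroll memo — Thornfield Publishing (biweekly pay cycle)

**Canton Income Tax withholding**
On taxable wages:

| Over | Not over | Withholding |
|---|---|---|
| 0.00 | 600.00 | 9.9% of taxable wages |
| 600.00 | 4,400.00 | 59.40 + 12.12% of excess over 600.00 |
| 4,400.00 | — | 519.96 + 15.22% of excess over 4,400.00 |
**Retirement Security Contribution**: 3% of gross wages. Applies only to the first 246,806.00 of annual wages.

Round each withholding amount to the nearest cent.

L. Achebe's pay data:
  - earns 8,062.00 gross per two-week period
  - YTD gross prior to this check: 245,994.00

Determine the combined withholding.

1,101.68

Canton Income Tax: taxable = 8,062.00
  519.96 + 15.22% × (8,062.00 − 4,400.00) = 519.96 + 15.22% × 3,662.00 = 1,077.32
Retirement Security Contribution: cap 246,806.00 − YTD 245,994.00 = 812.00 subject; 3% × 812.00 = 24.36
Total: 1,077.32 + 24.36 = 1,101.68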